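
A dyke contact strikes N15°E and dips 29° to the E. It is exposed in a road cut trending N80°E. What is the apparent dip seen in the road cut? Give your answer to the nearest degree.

27°

Angle between strike (N15°E) and section (N80°E): β = 65°.
tan α = tan 29° × sin 65° = 0.5543 × 0.9063 = 0.5024
apparent dip = arctan 0.5024 = 26.67°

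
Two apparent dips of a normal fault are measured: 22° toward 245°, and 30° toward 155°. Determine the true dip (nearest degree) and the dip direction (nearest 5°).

true dip 35°, dip direction 190°

Represent each trace as a vector plunging at its apparent dip toward its trend (east-north-up frame): v₁ = (-0.840, -0.392, -0.375), v₂ = (0.366, -0.785, -0.500).
The plane normal is n = v₁ × v₂ ∝ (-0.098, -0.557, 0.803).
tan δ = √(n_x²+n_y²)/n_z = 0.566/0.803, so δ = 35.2°.
Dip direction = azimuth of (n_x, n_y) = atan2(-0.098, -0.557) = 190°.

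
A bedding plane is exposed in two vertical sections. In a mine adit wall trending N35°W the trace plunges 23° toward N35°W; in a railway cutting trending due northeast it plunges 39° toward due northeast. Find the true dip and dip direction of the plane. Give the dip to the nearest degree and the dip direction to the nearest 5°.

true dip 41°, dip direction 025°

Each apparent-dip line lies in the plane. As unit vectors (x east, y north, z up), v₁ plunges 23°→N35°W and v₂ plunges 39°→due northeast.
Cross product v₁ × v₂ gives the pole to the plane: n ∝ (0.260, 0.547, 0.704).
tan δ = √(n_x²+n_y²)/n_z = 0.606/0.704, so δ = 40.7°.
Dip direction = atan2(0.260, 0.547) = 25° (azimuth of n's horizontal projection).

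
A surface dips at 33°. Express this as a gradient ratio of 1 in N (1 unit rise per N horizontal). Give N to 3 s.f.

1 : N means tan θ = 1/N, so N = 1/tan 33° = 1/0.6494

1 in 1.54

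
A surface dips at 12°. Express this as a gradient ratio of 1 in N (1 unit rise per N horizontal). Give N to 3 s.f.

1 in 4.70

1 : N means tan θ = 1/N, so N = 1/tan 12° = 1/0.2126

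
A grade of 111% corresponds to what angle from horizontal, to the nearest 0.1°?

tan θ = 111/100 = 1.1100
θ = arctan(1.1100) = 47.98°

48.0°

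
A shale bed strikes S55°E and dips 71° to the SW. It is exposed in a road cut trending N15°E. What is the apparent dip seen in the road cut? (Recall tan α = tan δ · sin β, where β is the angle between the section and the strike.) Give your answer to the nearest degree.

70°

Angle between strike (S55°E) and section (N15°E): β = 70°.
tan α = tan 71° × sin 70° = 2.9042 × 0.9397 = 2.7291
α = arctan(2.7291) = 69.88°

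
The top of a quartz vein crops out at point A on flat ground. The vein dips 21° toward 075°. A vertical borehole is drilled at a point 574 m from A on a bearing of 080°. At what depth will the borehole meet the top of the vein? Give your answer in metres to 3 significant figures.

219 m

The hole lies 5° from the dip direction, so the down-dip offset is 574 × cos 5° = 571.82 m.
Depth = down-dip offset × tan(dip) = 571.82 × tan 21° = 571.82 × 0.3839
Depth = 219.50 m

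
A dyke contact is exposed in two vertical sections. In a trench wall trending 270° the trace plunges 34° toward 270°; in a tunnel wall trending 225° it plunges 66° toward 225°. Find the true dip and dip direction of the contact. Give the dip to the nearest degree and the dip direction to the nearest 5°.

true dip 69°, dip direction 195°

The two traces are lines in the plane: v₁ = (sin 270°·cos 34°, cos 270°·cos 34°, −sin 34°), v₂ = (sin 225°·cos 66°, cos 225°·cos 66°, −sin 66°).
Cross product v₁ × v₂ gives the pole to the plane: n ∝ (-0.161, -0.597, 0.238).
tan δ = √(n_x²+n_y²)/n_z = 0.618/0.238, so δ = 68.9°.
Dip direction = azimuth of (n_x, n_y) = atan2(-0.161, -0.597) = 195°.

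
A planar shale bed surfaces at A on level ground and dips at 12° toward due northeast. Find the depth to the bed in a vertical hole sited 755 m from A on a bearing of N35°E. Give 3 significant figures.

The hole lies 10° from the dip direction, so the down-dip offset is 755 × cos 10° = 743.53 m.
Depth = down-dip offset × tan(dip) = 743.53 × tan 12° = 743.53 × 0.2126
Depth = 158.04 m

158 m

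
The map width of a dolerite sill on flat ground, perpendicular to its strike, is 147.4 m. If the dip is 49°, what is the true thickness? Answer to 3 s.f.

111 m

True thickness t = w · sin(dip) = 147.4 × sin 49°
t = 147.4 × 0.7547 = 111.244 m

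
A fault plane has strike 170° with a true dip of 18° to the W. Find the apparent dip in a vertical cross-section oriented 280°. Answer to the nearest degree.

The section lies 70° from the strike.
tan α = tan 18° × sin 70° = 0.3249 × 0.9397 = 0.3053
apparent dip = arctan 0.3053 = 16.98°

17°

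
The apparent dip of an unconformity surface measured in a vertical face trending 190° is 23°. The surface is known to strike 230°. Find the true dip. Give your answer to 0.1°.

33.4°

β = acute angle between strike 230° and section 190° = 40°.
tan(true dip) = tan 23° / sin 40° = 0.6604
δ = arctan(0.6604) = 33.44°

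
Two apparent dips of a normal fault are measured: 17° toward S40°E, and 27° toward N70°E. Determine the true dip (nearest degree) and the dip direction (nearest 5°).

The two traces are lines in the plane: v₁ = (sin 140°·cos 17°, cos 140°·cos 17°, −sin 17°), v₂ = (sin 70°·cos 27°, cos 70°·cos 27°, −sin 27°).
The plane normal is n = v₁ × v₂ ∝ (0.422, 0.034, 0.801).
True dip = arccos(n_z / |n|) = arccos(0.8842) = 27.9°.
Dip direction = azimuth of (n_x, n_y) = atan2(0.422, 0.034) = 85°.

true dip 28°, dip direction 085°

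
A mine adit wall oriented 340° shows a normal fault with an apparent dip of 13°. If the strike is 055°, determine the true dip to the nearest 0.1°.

β = acute angle between strike 055° and section 340° = 75°.
tan(true dip) = tan 13° / sin 75° = 0.2390
true dip = arctan 0.2390 = 13.44°

13.4°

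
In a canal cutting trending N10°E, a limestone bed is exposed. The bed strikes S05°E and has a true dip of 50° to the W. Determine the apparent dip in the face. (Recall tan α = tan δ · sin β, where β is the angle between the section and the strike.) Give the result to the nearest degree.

17°

The strike is S05°E and the section trends N10°E; the acute angle between them is β = 15°.
tan(apparent dip) = tan 50° · sin 15° = 0.3084
apparent dip = arctan 0.3084 = 17.14°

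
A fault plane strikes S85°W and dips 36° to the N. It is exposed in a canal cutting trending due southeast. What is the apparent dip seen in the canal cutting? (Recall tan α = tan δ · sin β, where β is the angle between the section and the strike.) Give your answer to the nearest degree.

The strike is S85°W and the section trends due southeast; the acute angle between them is β = 50°.
tan α = tan 36° × sin 50° = 0.7265 × 0.7660 = 0.5566
α = arctan(0.5566) = 29.10°

29°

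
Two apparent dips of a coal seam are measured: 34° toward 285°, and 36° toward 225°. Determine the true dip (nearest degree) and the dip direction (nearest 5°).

true dip 39°, dip direction 250°

Represent each trace as a vector plunging at its apparent dip toward its trend (east-north-up frame): v₁ = (-0.801, 0.215, -0.559), v₂ = (-0.572, -0.572, -0.588).
n = v₁ × v₂ = (-0.446, -0.151, 0.581) (taken with n_z > 0).
True dip = arccos(n_z / |n|) = arccos(0.7768) = 39.0°.
Dip direction = azimuth of (n_x, n_y) = atan2(-0.446, -0.151) = 251°.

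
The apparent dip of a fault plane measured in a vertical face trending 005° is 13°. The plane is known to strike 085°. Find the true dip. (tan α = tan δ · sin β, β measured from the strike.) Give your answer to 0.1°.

13.2°

The section is 80° from the strike.
tan(true dip) = tan 13° / sin 80° = 0.2344
δ = arctan(0.2344) = 13.19°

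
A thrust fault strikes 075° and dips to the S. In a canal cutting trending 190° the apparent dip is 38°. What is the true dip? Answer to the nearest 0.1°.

40.8°

The section is 65° from the strike.
tan(true dip) = tan 38° / sin 65° = 0.8621
δ = arctan(0.8621) = 40.76°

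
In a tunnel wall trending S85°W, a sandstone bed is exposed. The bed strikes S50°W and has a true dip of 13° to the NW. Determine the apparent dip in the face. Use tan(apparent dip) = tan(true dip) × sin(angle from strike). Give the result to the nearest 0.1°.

7.5°

The section lies 35° from the strike.
tan(apparent dip) = tan 13° · sin 35° = 0.1324
α = arctan(0.1324) = 7.54°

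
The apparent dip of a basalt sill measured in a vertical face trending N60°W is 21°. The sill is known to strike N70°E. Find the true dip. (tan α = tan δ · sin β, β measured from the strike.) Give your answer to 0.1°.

The section is 50° from the strike.
tan(true dip) = tan 21° / sin 50° = 0.5011
true dip = arctan 0.5011 = 26.62°

26.6°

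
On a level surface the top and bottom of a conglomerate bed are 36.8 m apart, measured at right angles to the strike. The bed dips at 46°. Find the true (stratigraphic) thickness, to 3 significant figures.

True thickness t = w · sin(dip) = 36.8 × sin 46°
t = 36.8 × 0.7193 = 26.472 m

26.5 m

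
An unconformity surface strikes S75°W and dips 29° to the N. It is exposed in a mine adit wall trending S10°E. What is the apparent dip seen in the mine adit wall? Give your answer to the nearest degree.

The section lies 85° from the strike.
tan α = tan 29° × sin 85° = 0.5543 × 0.9962 = 0.5522
apparent dip = arctan 0.5522 = 28.91°

29°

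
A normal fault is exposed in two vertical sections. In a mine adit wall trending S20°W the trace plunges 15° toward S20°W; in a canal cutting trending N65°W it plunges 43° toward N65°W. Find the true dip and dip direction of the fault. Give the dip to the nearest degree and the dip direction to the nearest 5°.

true dip 45°, dip direction 275°

Represent each trace as a vector plunging at its apparent dip toward its trend (east-north-up frame): v₁ = (-0.330, -0.908, -0.259), v₂ = (-0.663, 0.309, -0.682).
Cross product v₁ × v₂ gives the pole to the plane: n ∝ (-0.699, 0.054, 0.704).
Dip δ = arctan(|n_h|/n_z) = arctan(0.701/0.704) = 44.9°.
The horizontal component of n points toward azimuth atan2(n_x, n_y) = 274°, the dip direction.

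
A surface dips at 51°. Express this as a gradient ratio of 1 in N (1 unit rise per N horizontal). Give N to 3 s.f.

1 : N means tan θ = 1/N, so N = 1/tan 51° = 1/1.2349

1 in 0.810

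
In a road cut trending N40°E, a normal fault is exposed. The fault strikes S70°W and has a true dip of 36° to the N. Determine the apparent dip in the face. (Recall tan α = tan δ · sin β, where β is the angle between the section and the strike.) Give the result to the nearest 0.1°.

The section lies 30° from the strike.
tan α = tan 36° × sin 30° = 0.7265 × 0.5000 = 0.3633
apparent dip = arctan 0.3633 = 19.96°

20.0°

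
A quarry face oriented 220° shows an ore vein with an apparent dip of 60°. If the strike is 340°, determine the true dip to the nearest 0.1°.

63.4°

The section is 60° from the strike.
tan(true dip) = tan 60° / sin 60° = 2.0000
δ = arctan(2.0000) = 63.43°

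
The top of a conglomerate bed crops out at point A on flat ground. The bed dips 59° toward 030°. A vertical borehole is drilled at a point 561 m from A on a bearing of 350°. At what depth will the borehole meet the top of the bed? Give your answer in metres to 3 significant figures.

715 m

The hole lies 40° from the dip direction, so the down-dip offset is 561 × cos 40° = 429.75 m.
Depth = down-dip offset × tan(dip) = 429.75 × tan 59° = 429.75 × 1.6643
Depth = 715.23 m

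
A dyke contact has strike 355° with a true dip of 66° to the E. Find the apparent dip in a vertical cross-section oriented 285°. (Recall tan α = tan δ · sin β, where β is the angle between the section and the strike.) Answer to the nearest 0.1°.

64.6°

Angle between strike (355°) and section (285°): β = 70°.
tan(apparent dip) = tan 66° · sin 70° = 2.1106
apparent dip = arctan 2.1106 = 64.65°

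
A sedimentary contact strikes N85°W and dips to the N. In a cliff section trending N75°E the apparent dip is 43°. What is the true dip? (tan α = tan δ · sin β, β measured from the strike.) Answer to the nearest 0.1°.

β = acute angle between strike N85°W and section N75°E = 20°.
tan δ = tan α / sin β = tan 43° / sin 20° = 0.9325 / 0.3420 = 2.7265
true dip = arctan 2.7265 = 69.86°

69.9°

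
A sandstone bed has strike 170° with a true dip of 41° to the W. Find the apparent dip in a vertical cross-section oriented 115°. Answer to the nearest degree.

The strike is 170° and the section trends 115°; the acute angle between them is β = 55°.
tan(apparent dip) = tan 41° · sin 55° = 0.7121
apparent dip = arctan 0.7121 = 35.45°

35°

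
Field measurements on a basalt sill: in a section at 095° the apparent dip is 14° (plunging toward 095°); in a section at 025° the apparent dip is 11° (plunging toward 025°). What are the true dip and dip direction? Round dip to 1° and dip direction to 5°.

true dip 15°, dip direction 070°

The two traces are lines in the plane: v₁ = (sin 95°·cos 14°, cos 95°·cos 14°, −sin 14°), v₂ = (sin 25°·cos 11°, cos 25°·cos 11°, −sin 11°).
The plane normal is n = v₁ × v₂ ∝ (0.231, 0.084, 0.895).
Dip δ = arctan(|n_h|/n_z) = arctan(0.246/0.895) = 15.4°.
Dip direction = atan2(0.231, 0.084) = 70° (azimuth of n's horizontal projection).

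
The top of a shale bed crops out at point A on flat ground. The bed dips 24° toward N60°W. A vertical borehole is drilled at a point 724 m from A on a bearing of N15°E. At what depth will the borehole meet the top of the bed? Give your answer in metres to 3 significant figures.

83.4 m

The hole lies 75° from the dip direction, so the down-dip offset is 724 × cos 75° = 187.38 m.
Depth = down-dip offset × tan(dip) = 187.38 × tan 24° = 187.38 × 0.4452
Depth = 83.43 m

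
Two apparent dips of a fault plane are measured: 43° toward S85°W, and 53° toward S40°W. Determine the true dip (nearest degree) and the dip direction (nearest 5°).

true dip 53°, dip direction 220°

Each apparent-dip line lies in the plane. As unit vectors (x east, y north, z up), v₁ plunges 43°→S85°W and v₂ plunges 53°→S40°W.
Cross product v₁ × v₂ gives the pole to the plane: n ∝ (-0.264, -0.318, 0.311).
tan δ = √(n_x²+n_y²)/n_z = 0.413/0.311, so δ = 53.0°.
Dip direction = azimuth of (n_x, n_y) = atan2(-0.264, -0.318) = 220°.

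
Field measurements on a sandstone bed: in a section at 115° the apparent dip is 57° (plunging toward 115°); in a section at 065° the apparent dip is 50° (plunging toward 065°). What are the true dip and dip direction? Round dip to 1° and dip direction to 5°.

true dip 57°, dip direction 105°

Each apparent-dip line lies in the plane. As unit vectors (x east, y north, z up), v₁ plunges 57°→115° and v₂ plunges 50°→065°.
n = v₁ × v₂ = (0.404, -0.110, 0.268) (taken with n_z > 0).
Dip δ = arctan(|n_h|/n_z) = arctan(0.419/0.268) = 57.4°.
The horizontal component of n points toward azimuth atan2(n_x, n_y) = 105°, the dip direction.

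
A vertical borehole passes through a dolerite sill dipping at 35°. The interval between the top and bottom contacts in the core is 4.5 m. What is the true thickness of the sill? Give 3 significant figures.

True thickness t = h · cos(dip) = 4.5 × cos 35°
t = 4.5 × 0.8192 = 3.686 m

3.69 m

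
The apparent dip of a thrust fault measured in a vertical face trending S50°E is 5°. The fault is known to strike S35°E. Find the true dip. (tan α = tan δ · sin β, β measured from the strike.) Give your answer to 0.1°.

18.7°

β = acute angle between strike S35°E and section S50°E = 15°.
tan δ = tan α / sin β = tan 5° / sin 15° = 0.0875 / 0.2588 = 0.3380
δ = arctan(0.3380) = 18.68°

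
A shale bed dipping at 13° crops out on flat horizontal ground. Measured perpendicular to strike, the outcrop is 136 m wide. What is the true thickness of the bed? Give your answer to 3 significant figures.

True thickness t = w · sin(dip) = 136 × sin 13°
t = 136 × 0.2250 = 30.593 m

30.6 m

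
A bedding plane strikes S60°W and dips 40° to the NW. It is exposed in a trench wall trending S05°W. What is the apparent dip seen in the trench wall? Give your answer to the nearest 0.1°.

The section lies 55° from the strike.
tan α = tan 40° × sin 55° = 0.8391 × 0.8192 = 0.6874
apparent dip = arctan 0.6874 = 34.50°

34.5°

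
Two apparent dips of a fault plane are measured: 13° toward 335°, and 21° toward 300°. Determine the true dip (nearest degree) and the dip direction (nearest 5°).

Represent each trace as a vector plunging at its apparent dip toward its trend (east-north-up frame): v₁ = (-0.412, 0.883, -0.225), v₂ = (-0.809, 0.467, -0.358).
The plane normal is n = v₁ × v₂ ∝ (-0.211, 0.034, 0.522).
Dip δ = arctan(|n_h|/n_z) = arctan(0.214/0.522) = 22.3°.
Dip direction = azimuth of (n_x, n_y) = atan2(-0.211, 0.034) = 279°.

true dip 22°, dip direction 280°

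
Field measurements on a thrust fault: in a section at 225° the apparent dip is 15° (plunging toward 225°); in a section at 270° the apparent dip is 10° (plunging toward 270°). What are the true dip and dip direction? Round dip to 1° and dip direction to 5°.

true dip 15°, dip direction 220°

The two traces are lines in the plane: v₁ = (sin 225°·cos 15°, cos 225°·cos 15°, −sin 15°), v₂ = (sin 270°·cos 10°, cos 270°·cos 10°, −sin 10°).
The plane normal is n = v₁ × v₂ ∝ (-0.119, -0.136, 0.673).
True dip = arccos(n_z / |n|) = arccos(0.9658) = 15.0°.
Dip direction = azimuth of (n_x, n_y) = atan2(-0.119, -0.136) = 221°.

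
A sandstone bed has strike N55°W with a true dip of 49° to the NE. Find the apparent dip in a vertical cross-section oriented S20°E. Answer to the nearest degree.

33°

The strike is N55°W and the section trends S20°E; the acute angle between them is β = 35°.
tan α = tan 49° × sin 35° = 1.1504 × 0.5736 = 0.6598
α = arctan(0.6598) = 33.42°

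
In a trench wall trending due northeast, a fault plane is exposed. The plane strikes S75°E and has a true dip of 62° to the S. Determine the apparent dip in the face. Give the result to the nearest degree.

58°

The strike is S75°E and the section trends due northeast; the acute angle between them is β = 60°.
tan(apparent dip) = tan 62° · sin 60° = 1.6288
α = arctan(1.6288) = 58.45°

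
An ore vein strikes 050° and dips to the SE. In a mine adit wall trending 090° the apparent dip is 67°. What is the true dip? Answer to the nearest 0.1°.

The section is 40° from the strike.
tan δ = tan α / sin β = tan 67° / sin 40° = 2.3559 / 0.6428 = 3.6651
true dip = arctan 3.6651 = 74.74°

74.7°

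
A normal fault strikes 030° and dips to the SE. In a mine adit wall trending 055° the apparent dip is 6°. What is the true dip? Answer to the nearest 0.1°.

14.0°

β = acute angle between strike 030° and section 055° = 25°.
tan δ = tan α / sin β = tan 6° / sin 25° = 0.1051 / 0.4226 = 0.2487
δ = arctan(0.2487) = 13.97°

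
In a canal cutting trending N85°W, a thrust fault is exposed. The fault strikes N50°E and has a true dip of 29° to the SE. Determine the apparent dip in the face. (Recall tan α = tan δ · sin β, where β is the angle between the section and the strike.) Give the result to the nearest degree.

21°

The strike is N50°E and the section trends N85°W; the acute angle between them is β = 45°.
tan(apparent dip) = tan 29° · sin 45° = 0.3920
apparent dip = arctan 0.3920 = 21.40°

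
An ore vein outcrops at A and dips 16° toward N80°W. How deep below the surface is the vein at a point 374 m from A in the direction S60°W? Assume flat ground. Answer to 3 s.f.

The hole lies 40° from the dip direction, so the down-dip offset is 374 × cos 40° = 286.50 m.
Depth = down-dip offset × tan(dip) = 286.50 × tan 16° = 286.50 × 0.2867
Depth = 82.15 m

82.2 m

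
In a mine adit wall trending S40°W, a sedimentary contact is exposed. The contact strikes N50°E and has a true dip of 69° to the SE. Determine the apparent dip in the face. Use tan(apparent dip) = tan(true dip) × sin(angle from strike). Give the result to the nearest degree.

24°

The strike is N50°E and the section trends S40°W; the acute angle between them is β = 10°.
tan(apparent dip) = tan 69° · sin 10° = 0.4524
α = arctan(0.4524) = 24.34°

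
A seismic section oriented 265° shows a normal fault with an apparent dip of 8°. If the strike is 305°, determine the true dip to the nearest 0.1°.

The section is 40° from the strike.
tan(true dip) = tan 8° / sin 40° = 0.2186
true dip = arctan 0.2186 = 12.33°

12.3°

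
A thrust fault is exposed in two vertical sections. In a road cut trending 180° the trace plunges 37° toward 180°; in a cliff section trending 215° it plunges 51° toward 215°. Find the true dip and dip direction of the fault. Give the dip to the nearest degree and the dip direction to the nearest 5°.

true dip 53°, dip direction 235°

The two traces are lines in the plane: v₁ = (sin 180°·cos 37°, cos 180°·cos 37°, −sin 37°), v₂ = (sin 215°·cos 51°, cos 215°·cos 51°, −sin 51°).
n = v₁ × v₂ = (-0.310, -0.217, 0.288) (taken with n_z > 0).
True dip = arccos(n_z / |n|) = arccos(0.6055) = 52.7°.
Dip direction = atan2(-0.310, -0.217) = 235° (azimuth of n's horizontal projection).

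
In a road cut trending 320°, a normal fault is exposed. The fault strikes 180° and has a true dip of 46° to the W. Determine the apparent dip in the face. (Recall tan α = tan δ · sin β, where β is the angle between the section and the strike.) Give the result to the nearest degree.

34°

Angle between strike (180°) and section (320°): β = 40°.
tan(apparent dip) = tan 46° · sin 40° = 0.6656
α = arctan(0.6656) = 33.65°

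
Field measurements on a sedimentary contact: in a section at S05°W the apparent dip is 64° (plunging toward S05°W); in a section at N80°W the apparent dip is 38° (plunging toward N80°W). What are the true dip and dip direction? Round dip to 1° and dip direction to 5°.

true dip 66°, dip direction 210°

Represent each trace as a vector plunging at its apparent dip toward its trend (east-north-up frame): v₁ = (-0.038, -0.437, -0.899), v₂ = (-0.776, 0.137, -0.616).
Cross product v₁ × v₂ gives the pole to the plane: n ∝ (-0.392, -0.674, 0.344).
tan δ = √(n_x²+n_y²)/n_z = 0.780/0.344, so δ = 66.2°.
Dip direction = atan2(-0.392, -0.674) = 210° (azimuth of n's horizontal projection).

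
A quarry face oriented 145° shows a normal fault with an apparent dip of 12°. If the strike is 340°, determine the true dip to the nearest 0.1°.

39.4°

The section is 15° from the strike.
tan(true dip) = tan 12° / sin 15° = 0.8213
δ = arctan(0.8213) = 39.39°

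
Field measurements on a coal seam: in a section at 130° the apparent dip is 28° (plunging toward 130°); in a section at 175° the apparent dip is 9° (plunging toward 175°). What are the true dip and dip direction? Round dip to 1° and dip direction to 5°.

The two traces are lines in the plane: v₁ = (sin 130°·cos 28°, cos 130°·cos 28°, −sin 28°), v₂ = (sin 175°·cos 9°, cos 175°·cos 9°, −sin 9°).
The plane normal is n = v₁ × v₂ ∝ (0.373, -0.065, 0.617).
tan δ = √(n_x²+n_y²)/n_z = 0.379/0.617, so δ = 31.6°.
Dip direction = azimuth of (n_x, n_y) = atan2(0.373, -0.065) = 100°.

true dip 32°, dip direction 100°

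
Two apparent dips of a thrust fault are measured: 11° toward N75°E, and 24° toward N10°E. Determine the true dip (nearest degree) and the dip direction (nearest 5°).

true dip 24°, dip direction 010°

The two traces are lines in the plane: v₁ = (sin 75°·cos 11°, cos 75°·cos 11°, −sin 11°), v₂ = (sin 10°·cos 24°, cos 10°·cos 24°, −sin 24°).
n = v₁ × v₂ = (0.068, 0.355, 0.813) (taken with n_z > 0).
Dip δ = arctan(|n_h|/n_z) = arctan(0.362/0.813) = 24.0°.
Dip direction = azimuth of (n_x, n_y) = atan2(0.068, 0.355) = 11°.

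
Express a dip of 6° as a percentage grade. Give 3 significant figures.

grade % = 100 × tan 6° = 100 × 0.1051

10.5%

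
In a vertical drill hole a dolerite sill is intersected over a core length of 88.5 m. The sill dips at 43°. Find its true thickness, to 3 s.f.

True thickness t = h · cos(dip) = 88.5 × cos 43°
t = 88.5 × 0.7314 = 64.725 m

64.7 m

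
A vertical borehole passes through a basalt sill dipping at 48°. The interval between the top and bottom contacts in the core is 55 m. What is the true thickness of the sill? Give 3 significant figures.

True thickness t = h · cos(dip) = 55 × cos 48°
t = 55 × 0.6691 = 36.802 m

36.8 m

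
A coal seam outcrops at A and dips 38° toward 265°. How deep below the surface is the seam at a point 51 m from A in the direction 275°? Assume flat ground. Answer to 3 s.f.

The hole lies 10° from the dip direction, so the down-dip offset is 51 × cos 10° = 50.23 m.
Depth = down-dip offset × tan(dip) = 50.23 × tan 38° = 50.23 × 0.7813
Depth = 39.24 m

39.2 m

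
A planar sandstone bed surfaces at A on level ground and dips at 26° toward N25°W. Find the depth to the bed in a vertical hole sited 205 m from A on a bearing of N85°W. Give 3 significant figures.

50.0 m

The hole lies 60° from the dip direction, so the down-dip offset is 205 × cos 60° = 102.50 m.
Depth = down-dip offset × tan(dip) = 102.50 × tan 26° = 102.50 × 0.4877
Depth = 49.99 m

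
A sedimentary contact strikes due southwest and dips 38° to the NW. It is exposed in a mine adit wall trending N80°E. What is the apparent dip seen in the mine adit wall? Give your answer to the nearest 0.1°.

24.1°

Angle between strike (due southwest) and section (N80°E): β = 35°.
tan α = tan 38° × sin 35° = 0.7813 × 0.5736 = 0.4481
α = arctan(0.4481) = 24.14°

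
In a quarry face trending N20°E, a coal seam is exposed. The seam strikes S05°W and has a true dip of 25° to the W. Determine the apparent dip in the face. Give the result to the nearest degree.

7°

Angle between strike (S05°W) and section (N20°E): β = 15°.
tan(apparent dip) = tan 25° · sin 15° = 0.1207
α = arctan(0.1207) = 6.88°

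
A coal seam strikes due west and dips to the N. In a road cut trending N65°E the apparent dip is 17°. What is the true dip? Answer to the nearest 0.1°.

The section is 25° from the strike.
tan δ = tan α / sin β = tan 17° / sin 25° = 0.3057 / 0.4226 = 0.7234
true dip = arctan 0.7234 = 35.88°

35.9°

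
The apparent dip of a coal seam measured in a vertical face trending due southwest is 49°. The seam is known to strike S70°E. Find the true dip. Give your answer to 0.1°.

51.8°

β = acute angle between strike S70°E and section due southwest = 65°.
tan δ = tan α / sin β = tan 49° / sin 65° = 1.1504 / 0.9063 = 1.2693
δ = arctan(1.2693) = 51.77°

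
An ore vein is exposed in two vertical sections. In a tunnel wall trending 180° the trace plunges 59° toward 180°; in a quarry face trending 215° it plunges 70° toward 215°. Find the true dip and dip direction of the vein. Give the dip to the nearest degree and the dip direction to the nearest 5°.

true dip 71°, dip direction 235°

Each apparent-dip line lies in the plane. As unit vectors (x east, y north, z up), v₁ plunges 59°→180° and v₂ plunges 70°→215°.
n = v₁ × v₂ = (-0.244, -0.168, 0.101) (taken with n_z > 0).
Dip δ = arctan(|n_h|/n_z) = arctan(0.296/0.101) = 71.2°.
Dip direction = atan2(-0.244, -0.168) = 235° (azimuth of n's horizontal projection).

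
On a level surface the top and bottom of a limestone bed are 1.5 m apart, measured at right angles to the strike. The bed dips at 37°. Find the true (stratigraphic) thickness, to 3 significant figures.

0.903 m

True thickness t = w · sin(dip) = 1.5 × sin 37°
t = 1.5 × 0.6018 = 0.903 m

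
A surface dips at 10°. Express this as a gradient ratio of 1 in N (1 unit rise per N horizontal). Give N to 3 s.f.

1 : N means tan θ = 1/N, so N = 1/tan 10° = 1/0.1763

1 in 5.67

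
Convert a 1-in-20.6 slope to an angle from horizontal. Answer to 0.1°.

tan θ = 1/20.6 = 0.0485
θ = arctan(0.0485) = 2.78°

2.8°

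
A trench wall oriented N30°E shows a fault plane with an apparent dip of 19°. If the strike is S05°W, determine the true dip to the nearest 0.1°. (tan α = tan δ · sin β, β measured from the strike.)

39.2°

β = acute angle between strike S05°W and section N30°E = 25°.
tan δ = tan α / sin β = tan 19° / sin 25° = 0.3443 / 0.4226 = 0.8147
true dip = arctan 0.8147 = 39.17°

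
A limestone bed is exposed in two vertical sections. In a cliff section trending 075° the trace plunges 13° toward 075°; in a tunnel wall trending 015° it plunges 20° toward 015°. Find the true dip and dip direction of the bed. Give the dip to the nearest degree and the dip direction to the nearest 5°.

Each apparent-dip line lies in the plane. As unit vectors (x east, y north, z up), v₁ plunges 13°→075° and v₂ plunges 20°→015°.
n = v₁ × v₂ = (0.118, 0.267, 0.793) (taken with n_z > 0).
True dip = arccos(n_z / |n|) = arccos(0.9384) = 20.2°.
Dip direction = azimuth of (n_x, n_y) = atan2(0.118, 0.267) = 24°.

true dip 20°, dip direction 025°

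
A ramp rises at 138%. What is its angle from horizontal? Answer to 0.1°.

54.1°

tan θ = 138/100 = 1.3800
θ = arctan(1.3800) = 54.07°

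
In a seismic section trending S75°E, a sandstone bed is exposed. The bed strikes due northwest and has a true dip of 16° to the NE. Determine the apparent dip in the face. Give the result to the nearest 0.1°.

8.2°

Angle between strike (due northwest) and section (S75°E): β = 30°.
tan(apparent dip) = tan 16° · sin 30° = 0.1434
α = arctan(0.1434) = 8.16°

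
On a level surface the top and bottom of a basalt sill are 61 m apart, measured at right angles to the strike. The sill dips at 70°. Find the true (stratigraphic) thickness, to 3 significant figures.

True thickness t = w · sin(dip) = 61 × sin 70°
t = 61 × 0.9397 = 57.321 m

57.3 m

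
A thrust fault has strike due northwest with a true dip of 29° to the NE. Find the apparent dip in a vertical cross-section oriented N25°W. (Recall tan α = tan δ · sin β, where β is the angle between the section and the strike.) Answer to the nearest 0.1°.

Angle between strike (due northwest) and section (N25°W): β = 20°.
tan α = tan 29° × sin 20° = 0.5543 × 0.3420 = 0.1896
apparent dip = arctan 0.1896 = 10.74°

10.7°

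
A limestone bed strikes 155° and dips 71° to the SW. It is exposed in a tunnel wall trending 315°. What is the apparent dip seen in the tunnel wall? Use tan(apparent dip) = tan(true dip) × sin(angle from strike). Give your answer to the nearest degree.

45°

Angle between strike (155°) and section (315°): β = 20°.
tan α = tan 71° × sin 20° = 2.9042 × 0.3420 = 0.9933
apparent dip = arctan 0.9933 = 44.81°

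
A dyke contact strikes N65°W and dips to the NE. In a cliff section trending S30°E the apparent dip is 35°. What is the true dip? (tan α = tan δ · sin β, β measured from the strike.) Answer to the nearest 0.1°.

β = acute angle between strike N65°W and section S30°E = 35°.
tan δ = tan α / sin β = tan 35° / sin 35° = 0.7002 / 0.5736 = 1.2208
δ = arctan(1.2208) = 50.68°

50.7°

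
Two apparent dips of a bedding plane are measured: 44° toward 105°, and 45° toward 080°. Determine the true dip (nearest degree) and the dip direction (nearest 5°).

Each apparent-dip line lies in the plane. As unit vectors (x east, y north, z up), v₁ plunges 44°→105° and v₂ plunges 45°→080°.
n = v₁ × v₂ = (0.217, 0.008, 0.215) (taken with n_z > 0).
True dip = arccos(n_z / |n|) = arccos(0.7036) = 45.3°.
Dip direction = azimuth of (n_x, n_y) = atan2(0.217, 0.008) = 88°.

true dip 45°, dip direction 090°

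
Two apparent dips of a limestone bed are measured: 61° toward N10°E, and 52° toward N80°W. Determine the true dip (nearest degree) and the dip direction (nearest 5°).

true dip 66°, dip direction 335°

Each apparent-dip line lies in the plane. As unit vectors (x east, y north, z up), v₁ plunges 61°→N10°E and v₂ plunges 52°→N80°W.
n = v₁ × v₂ = (-0.283, 0.597, 0.298) (taken with n_z > 0).
Dip δ = arctan(|n_h|/n_z) = arctan(0.660/0.298) = 65.7°.
Dip direction = atan2(-0.283, 0.597) = 335° (azimuth of n's horizontal projection).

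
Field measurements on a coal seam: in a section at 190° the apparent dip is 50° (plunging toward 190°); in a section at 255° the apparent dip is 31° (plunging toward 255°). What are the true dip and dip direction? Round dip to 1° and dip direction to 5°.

The two traces are lines in the plane: v₁ = (sin 190°·cos 50°, cos 190°·cos 50°, −sin 50°), v₂ = (sin 255°·cos 31°, cos 255°·cos 31°, −sin 31°).
The plane normal is n = v₁ × v₂ ∝ (-0.156, -0.577, 0.499).
Dip δ = arctan(|n_h|/n_z) = arctan(0.598/0.499) = 50.1°.
Dip direction = azimuth of (n_x, n_y) = atan2(-0.156, -0.577) = 195°.

true dip 50°, dip direction 195°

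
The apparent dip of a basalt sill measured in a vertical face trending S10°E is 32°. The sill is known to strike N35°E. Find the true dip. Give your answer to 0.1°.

The section is 45° from the strike.
tan δ = tan α / sin β = tan 32° / sin 45° = 0.6249 / 0.7071 = 0.8837
δ = arctan(0.8837) = 41.47°

41.5°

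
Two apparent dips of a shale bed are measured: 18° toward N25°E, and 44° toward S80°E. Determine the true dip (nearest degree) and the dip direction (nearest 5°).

true dip 44°, dip direction 095°

Represent each trace as a vector plunging at its apparent dip toward its trend (east-north-up frame): v₁ = (0.402, 0.862, -0.309), v₂ = (0.708, -0.125, -0.695).
Cross product v₁ × v₂ gives the pole to the plane: n ∝ (0.637, -0.060, 0.661).
True dip = arccos(n_z / |n|) = arccos(0.7182) = 44.1°.
Dip direction = azimuth of (n_x, n_y) = atan2(0.637, -0.060) = 95°.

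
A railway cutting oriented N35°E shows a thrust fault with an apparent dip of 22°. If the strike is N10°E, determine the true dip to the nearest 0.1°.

43.7°

β = acute angle between strike N10°E and section N35°E = 25°.
tan(true dip) = tan 22° / sin 25° = 0.9560
true dip = arctan 0.9560 = 43.71°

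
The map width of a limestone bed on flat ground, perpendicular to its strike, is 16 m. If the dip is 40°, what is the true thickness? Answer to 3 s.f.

True thickness t = w · sin(dip) = 16 × sin 40°
t = 16 × 0.6428 = 10.285 m

10.3 m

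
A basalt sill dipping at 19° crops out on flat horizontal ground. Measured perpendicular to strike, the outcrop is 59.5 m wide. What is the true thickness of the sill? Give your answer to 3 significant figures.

19.4 m

True thickness t = w · sin(dip) = 59.5 × sin 19°
t = 59.5 × 0.3256 = 19.371 m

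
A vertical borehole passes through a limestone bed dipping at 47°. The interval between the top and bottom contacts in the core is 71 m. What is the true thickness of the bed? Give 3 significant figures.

48.4 m

True thickness t = h · cos(dip) = 71 × cos 47°
t = 71 × 0.6820 = 48.422 m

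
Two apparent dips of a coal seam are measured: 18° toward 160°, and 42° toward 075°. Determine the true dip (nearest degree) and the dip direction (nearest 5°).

Each apparent-dip line lies in the plane. As unit vectors (x east, y north, z up), v₁ plunges 18°→160° and v₂ plunges 42°→075°.
The plane normal is n = v₁ × v₂ ∝ (0.657, -0.004, 0.704).
tan δ = √(n_x²+n_y²)/n_z = 0.657/0.704, so δ = 43.0°.
Dip direction = atan2(0.657, -0.004) = 90° (azimuth of n's horizontal projection).

true dip 43°, dip direction 090°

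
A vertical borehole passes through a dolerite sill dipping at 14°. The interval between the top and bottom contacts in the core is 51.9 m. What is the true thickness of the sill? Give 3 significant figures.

50.4 m

True thickness t = h · cos(dip) = 51.9 × cos 14°
t = 51.9 × 0.9703 = 50.358 m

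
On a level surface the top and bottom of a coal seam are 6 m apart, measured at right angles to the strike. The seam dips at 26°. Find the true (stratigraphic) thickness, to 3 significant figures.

True thickness t = w · sin(dip) = 6 × sin 26°
t = 6 × 0.4384 = 2.630 m

2.63 m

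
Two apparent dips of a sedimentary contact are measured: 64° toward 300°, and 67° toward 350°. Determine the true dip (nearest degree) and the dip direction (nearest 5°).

Each apparent-dip line lies in the plane. As unit vectors (x east, y north, z up), v₁ plunges 64°→300° and v₂ plunges 67°→350°.
n = v₁ × v₂ = (-0.144, 0.288, 0.131) (taken with n_z > 0).
tan δ = √(n_x²+n_y²)/n_z = 0.322/0.131, so δ = 67.9°.
The horizontal component of n points toward azimuth atan2(n_x, n_y) = 333°, the dip direction.

true dip 68°, dip direction 335°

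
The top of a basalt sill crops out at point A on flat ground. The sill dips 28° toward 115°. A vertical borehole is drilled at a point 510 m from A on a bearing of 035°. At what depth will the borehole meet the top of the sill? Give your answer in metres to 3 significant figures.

The hole lies 80° from the dip direction, so the down-dip offset is 510 × cos 80° = 88.56 m.
Depth = down-dip offset × tan(dip) = 88.56 × tan 28° = 88.56 × 0.5317
Depth = 47.09 m

47.1 m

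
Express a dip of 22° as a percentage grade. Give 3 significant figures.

grade % = 100 × tan 22° = 100 × 0.4040

40.4%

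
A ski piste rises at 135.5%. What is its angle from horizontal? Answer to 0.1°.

tan θ = 135.5/100 = 1.3550
θ = arctan(1.3550) = 53.57°

53.6°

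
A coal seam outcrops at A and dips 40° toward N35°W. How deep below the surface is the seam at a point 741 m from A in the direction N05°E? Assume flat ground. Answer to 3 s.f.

476 m

The hole lies 40° from the dip direction, so the down-dip offset is 741 × cos 40° = 567.64 m.
Depth = down-dip offset × tan(dip) = 567.64 × tan 40° = 567.64 × 0.8391
Depth = 476.31 m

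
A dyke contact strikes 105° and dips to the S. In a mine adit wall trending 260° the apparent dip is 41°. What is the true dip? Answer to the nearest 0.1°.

64.1°

The section is 25° from the strike.
tan δ = tan α / sin β = tan 41° / sin 25° = 0.8693 / 0.4226 = 2.0569
δ = arctan(2.0569) = 64.07°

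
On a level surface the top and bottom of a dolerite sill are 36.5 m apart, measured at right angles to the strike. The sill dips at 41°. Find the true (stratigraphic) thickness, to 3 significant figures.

23.9 m

True thickness t = w · sin(dip) = 36.5 × sin 41°
t = 36.5 × 0.6561 = 23.946 m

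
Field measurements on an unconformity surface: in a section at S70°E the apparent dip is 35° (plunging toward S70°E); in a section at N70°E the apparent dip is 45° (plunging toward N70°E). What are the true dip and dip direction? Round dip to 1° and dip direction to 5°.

Represent each trace as a vector plunging at its apparent dip toward its trend (east-north-up frame): v₁ = (0.770, -0.280, -0.574), v₂ = (0.664, 0.242, -0.707).
n = v₁ × v₂ = (0.337, 0.163, 0.372) (taken with n_z > 0).
Dip δ = arctan(|n_h|/n_z) = arctan(0.374/0.372) = 45.1°.
The horizontal component of n points toward azimuth atan2(n_x, n_y) = 64°, the dip direction.

true dip 45°, dip direction 065°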